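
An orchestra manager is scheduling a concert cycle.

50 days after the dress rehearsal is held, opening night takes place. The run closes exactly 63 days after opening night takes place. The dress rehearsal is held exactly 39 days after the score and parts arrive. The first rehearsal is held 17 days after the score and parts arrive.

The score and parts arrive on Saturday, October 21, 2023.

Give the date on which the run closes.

The score and parts arrive: Oct 21, 2023.
The dress rehearsal is held: Oct 21, 2023 + 39 days = Nov 29, 2023.
Opening night takes place: Nov 29, 2023 + 50 days = Jan 18, 2024.
The run closes: Jan 18, 2024 + 63 days = Mar 21, 2024.

Thursday, March 21, 2024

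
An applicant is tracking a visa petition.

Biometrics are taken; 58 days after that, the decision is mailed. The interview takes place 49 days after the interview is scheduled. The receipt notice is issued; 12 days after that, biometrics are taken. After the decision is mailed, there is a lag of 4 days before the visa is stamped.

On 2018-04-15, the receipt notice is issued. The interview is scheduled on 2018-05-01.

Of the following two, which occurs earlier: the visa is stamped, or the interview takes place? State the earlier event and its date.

The interview takes place — 2018-06-19

The receipt notice is issued: Apr 15, 2018.
Biometrics are taken: Apr 15, 2018 + 12 days = Apr 27, 2018.
The decision is mailed: Apr 27, 2018 + 58 days = Jun 24, 2018.
The visa is stamped: Jun 24, 2018 + 4 days = Jun 28, 2018.
The interview is scheduled: May 1, 2018.
The interview takes place: May 1, 2018 + 49 days = Jun 19, 2018.
Comparing: the visa is stamped on Jun 28, 2018 vs the interview takes place on Jun 19, 2018. Earlier: the interview takes place.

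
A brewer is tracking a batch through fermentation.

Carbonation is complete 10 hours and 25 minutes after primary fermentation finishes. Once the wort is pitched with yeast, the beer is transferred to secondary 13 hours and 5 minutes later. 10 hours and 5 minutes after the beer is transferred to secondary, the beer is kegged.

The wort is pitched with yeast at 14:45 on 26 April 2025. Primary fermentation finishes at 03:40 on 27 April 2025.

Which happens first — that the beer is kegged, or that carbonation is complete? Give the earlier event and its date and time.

The beer is kegged — 13:55 on 27 April 2025

The wort is pitched with yeast: 14:45 Apr 26, 2025.
The beer is transferred to secondary: 14:45 Apr 26, 2025 + 13h05m = 03:50 Apr 27, 2025.
The beer is kegged: 03:50 Apr 27, 2025 + 10h05m = 13:55 Apr 27, 2025.
Primary fermentation finishes: 03:40 Apr 27, 2025.
Carbonation is complete: 03:40 Apr 27, 2025 + 10h25m = 14:05 Apr 27, 2025.
Comparing: the beer is kegged at 13:55 Apr 27, 2025 vs carbonation is complete at 14:05 Apr 27, 2025. Earlier: the beer is kegged.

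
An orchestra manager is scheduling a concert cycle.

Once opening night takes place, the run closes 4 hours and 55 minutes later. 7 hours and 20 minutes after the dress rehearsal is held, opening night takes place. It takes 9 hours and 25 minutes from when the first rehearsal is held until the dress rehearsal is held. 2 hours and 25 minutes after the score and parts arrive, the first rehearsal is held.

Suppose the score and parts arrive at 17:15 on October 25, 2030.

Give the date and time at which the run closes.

17:20 on October 26, 2030

The score and parts arrive: 17:15 Oct 25, 2030.
The first rehearsal is held: 17:15 Oct 25, 2030 + 2h25m = 19:40 Oct 25, 2030.
The dress rehearsal is held: 19:40 Oct 25, 2030 + 9h25m = 05:05 Oct 26, 2030.
Opening night takes place: 05:05 Oct 26, 2030 + 7h20m = 12:25 Oct 26, 2030.
The run closes: 12:25 Oct 26, 2030 + 4h55m = 17:20 Oct 26, 2030.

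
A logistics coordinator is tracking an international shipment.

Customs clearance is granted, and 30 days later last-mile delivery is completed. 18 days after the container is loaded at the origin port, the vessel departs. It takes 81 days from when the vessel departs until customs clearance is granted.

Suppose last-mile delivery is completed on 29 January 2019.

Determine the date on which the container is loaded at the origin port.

22 September 2018

Last-mile delivery is completed: Jan 29, 2019.
Customs clearance is granted: Jan 29, 2019 − 30 days = Dec 30, 2018.
The vessel departs: Dec 30, 2018 − 81 days = Oct 10, 2018.
The container is loaded at the origin port: Oct 10, 2018 − 18 days = Sep 22, 2018.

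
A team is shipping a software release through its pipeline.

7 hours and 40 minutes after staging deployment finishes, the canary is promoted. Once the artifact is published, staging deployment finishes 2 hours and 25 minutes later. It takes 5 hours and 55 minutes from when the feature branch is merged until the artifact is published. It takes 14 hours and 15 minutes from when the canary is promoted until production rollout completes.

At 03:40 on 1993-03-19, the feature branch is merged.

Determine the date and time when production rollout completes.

The feature branch is merged: 03:40 Mar 19, 1993.
The artifact is published: 03:40 Mar 19, 1993 + 5h55m = 09:35 Mar 19, 1993.
Staging deployment finishes: 09:35 Mar 19, 1993 + 2h25m = 12:00 Mar 19, 1993.
The canary is promoted: 12:00 Mar 19, 1993 + 7h40m = 19:40 Mar 19, 1993.
Production rollout completes: 19:40 Mar 19, 1993 + 14h15m = 09:55 Mar 20, 1993.

09:55 on 1993-03-20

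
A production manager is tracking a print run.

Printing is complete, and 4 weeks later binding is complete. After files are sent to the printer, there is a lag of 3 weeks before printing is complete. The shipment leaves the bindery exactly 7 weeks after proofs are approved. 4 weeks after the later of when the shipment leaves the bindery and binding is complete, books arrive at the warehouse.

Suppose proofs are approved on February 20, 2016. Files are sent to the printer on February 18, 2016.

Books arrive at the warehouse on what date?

May 7, 2016

Proofs are approved: Feb 20, 2016.
The shipment leaves the bindery: Feb 20, 2016 + 7 weeks = Apr 9, 2016.
Files are sent to the printer: Feb 18, 2016.
Printing is complete: Feb 18, 2016 + 3 weeks = Mar 10, 2016.
Binding is complete: Mar 10, 2016 + 4 weeks = Apr 7, 2016.
Both prerequisites met — the shipment leaves the bindery (Apr 9, 2016), binding is complete (Apr 7, 2016); the later is Apr 9, 2016.
Books arrive at the warehouse: Apr 9, 2016 + 4 weeks = May 7, 2016.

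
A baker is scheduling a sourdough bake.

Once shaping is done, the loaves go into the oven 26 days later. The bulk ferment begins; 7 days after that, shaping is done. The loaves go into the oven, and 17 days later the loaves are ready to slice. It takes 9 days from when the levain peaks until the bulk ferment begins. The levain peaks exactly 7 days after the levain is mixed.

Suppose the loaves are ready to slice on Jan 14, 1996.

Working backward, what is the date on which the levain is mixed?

The loaves are ready to slice: Jan 14, 1996.
The loaves go into the oven: Jan 14, 1996 − 17 days = Dec 28, 1995.
Shaping is done: Dec 28, 1995 − 26 days = Dec 2, 1995.
The bulk ferment begins: Dec 2, 1995 − 7 days = Nov 25, 1995.
The levain peaks: Nov 25, 1995 − 9 days = Nov 16, 1995.
The levain is mixed: Nov 16, 1995 − 7 days = Nov 9, 1995.

Nov 9, 1995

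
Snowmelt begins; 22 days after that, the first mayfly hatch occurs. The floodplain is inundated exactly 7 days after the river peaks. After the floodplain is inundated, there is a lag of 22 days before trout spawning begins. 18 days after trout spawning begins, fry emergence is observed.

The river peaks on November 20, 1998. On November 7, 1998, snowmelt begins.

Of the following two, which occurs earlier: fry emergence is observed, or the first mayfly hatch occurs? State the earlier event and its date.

The first mayfly hatch occurs — November 29, 1998

The river peaks: Nov 20, 1998.
The floodplain is inundated: Nov 20, 1998 + 7 days = Nov 27, 1998.
Trout spawning begins: Nov 27, 1998 + 22 days = Dec 19, 1998.
Fry emergence is observed: Dec 19, 1998 + 18 days = Jan 6, 1999.
Snowmelt begins: Nov 7, 1998.
The first mayfly hatch occurs: Nov 7, 1998 + 22 days = Nov 29, 1998.
Comparing: fry emergence is observed on Jan 6, 1999 vs the first mayfly hatch occurs on Nov 29, 1998. Earlier: the first mayfly hatch occurs.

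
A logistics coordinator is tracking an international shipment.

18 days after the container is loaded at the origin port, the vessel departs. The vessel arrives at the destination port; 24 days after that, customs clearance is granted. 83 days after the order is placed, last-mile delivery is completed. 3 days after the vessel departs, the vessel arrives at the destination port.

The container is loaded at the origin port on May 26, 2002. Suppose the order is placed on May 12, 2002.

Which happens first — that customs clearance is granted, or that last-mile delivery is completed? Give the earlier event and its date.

The container is loaded at the origin port: May 26, 2002.
The vessel departs: May 26, 2002 + 18 days = Jun 13, 2002.
The vessel arrives at the destination port: Jun 13, 2002 + 3 days = Jun 16, 2002.
Customs clearance is granted: Jun 16, 2002 + 24 days = Jul 10, 2002.
The order is placed: May 12, 2002.
Last-mile delivery is completed: May 12, 2002 + 83 days = Aug 3, 2002.
Comparing: customs clearance is granted on Jul 10, 2002 vs last-mile delivery is completed on Aug 3, 2002. Earlier: customs clearance is granted.

Customs clearance is granted — July 10, 2002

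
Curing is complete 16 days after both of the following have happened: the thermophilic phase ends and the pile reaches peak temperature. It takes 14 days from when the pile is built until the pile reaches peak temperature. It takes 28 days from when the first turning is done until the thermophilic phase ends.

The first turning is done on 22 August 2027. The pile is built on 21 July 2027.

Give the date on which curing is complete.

The first turning is done: Aug 22, 2027.
The thermophilic phase ends: Aug 22, 2027 + 28 days = Sep 19, 2027.
The pile is built: Jul 21, 2027.
The pile reaches peak temperature: Jul 21, 2027 + 14 days = Aug 4, 2027.
Both prerequisites met — the thermophilic phase ends (Sep 19, 2027), the pile reaches peak temperature (Aug 4, 2027); the later is Sep 19, 2027.
Curing is complete: Sep 19, 2027 + 16 days = Oct 5, 2027.

5 October 2027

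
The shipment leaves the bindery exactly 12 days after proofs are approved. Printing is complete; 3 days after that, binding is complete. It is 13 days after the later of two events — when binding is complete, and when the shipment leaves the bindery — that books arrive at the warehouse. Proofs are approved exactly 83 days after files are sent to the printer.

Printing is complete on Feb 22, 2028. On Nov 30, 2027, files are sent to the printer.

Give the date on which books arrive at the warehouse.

Printing is complete: Feb 22, 2028.
Binding is complete: Feb 22, 2028 + 3 days = Feb 25, 2028.
Files are sent to the printer: Nov 30, 2027.
Proofs are approved: Nov 30, 2027 + 83 days = Feb 21, 2028.
The shipment leaves the bindery: Feb 21, 2028 + 12 days = Mar 4, 2028.
Both prerequisites met — binding is complete (Feb 25, 2028), the shipment leaves the bindery (Mar 4, 2028); the later is Mar 4, 2028.
Books arrive at the warehouse: Mar 4, 2028 + 13 days = Mar 17, 2028.

Mar 17, 2028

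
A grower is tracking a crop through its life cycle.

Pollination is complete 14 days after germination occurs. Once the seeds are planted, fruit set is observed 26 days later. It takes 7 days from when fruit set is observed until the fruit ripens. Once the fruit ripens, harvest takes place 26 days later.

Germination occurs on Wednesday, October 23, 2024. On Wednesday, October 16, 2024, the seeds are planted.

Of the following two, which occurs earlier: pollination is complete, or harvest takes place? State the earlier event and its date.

Germination occurs: Oct 23, 2024.
Pollination is complete: Oct 23, 2024 + 14 days = Nov 6, 2024.
The seeds are planted: Oct 16, 2024.
Fruit set is observed: Oct 16, 2024 + 26 days = Nov 11, 2024.
The fruit ripens: Nov 11, 2024 + 7 days = Nov 18, 2024.
Harvest takes place: Nov 18, 2024 + 26 days = Dec 14, 2024.
Comparing: pollination is complete on Nov 6, 2024 vs harvest takes place on Dec 14, 2024. Earlier: pollination is complete.

Pollination is complete — Wednesday, November 6, 2024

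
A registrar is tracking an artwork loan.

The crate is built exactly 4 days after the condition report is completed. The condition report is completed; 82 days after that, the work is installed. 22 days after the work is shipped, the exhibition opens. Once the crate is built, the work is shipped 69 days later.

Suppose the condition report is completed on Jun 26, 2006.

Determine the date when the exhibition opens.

Sep 29, 2006

The condition report is completed: Jun 26, 2006.
The crate is built: Jun 26, 2006 + 4 days = Jun 30, 2006.
The work is shipped: Jun 30, 2006 + 69 days = Sep 7, 2006.
The exhibition opens: Sep 7, 2006 + 22 days = Sep 29, 2006.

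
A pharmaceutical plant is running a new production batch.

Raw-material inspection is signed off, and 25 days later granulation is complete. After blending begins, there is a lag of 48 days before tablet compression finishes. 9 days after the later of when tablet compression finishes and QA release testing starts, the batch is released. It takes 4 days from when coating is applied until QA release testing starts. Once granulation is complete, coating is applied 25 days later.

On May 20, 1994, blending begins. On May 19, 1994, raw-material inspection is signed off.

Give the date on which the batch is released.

Blending begins: May 20, 1994.
Tablet compression finishes: May 20, 1994 + 48 days = Jul 7, 1994.
Raw-material inspection is signed off: May 19, 1994.
Granulation is complete: May 19, 1994 + 25 days = Jun 13, 1994.
Coating is applied: Jun 13, 1994 + 25 days = Jul 8, 1994.
QA release testing starts: Jul 8, 1994 + 4 days = Jul 12, 1994.
Both prerequisites met — tablet compression finishes (Jul 7, 1994), QA release testing starts (Jul 12, 1994); the later is Jul 12, 1994.
The batch is released: Jul 12, 1994 + 9 days = Jul 21, 1994.

Jul 21, 1994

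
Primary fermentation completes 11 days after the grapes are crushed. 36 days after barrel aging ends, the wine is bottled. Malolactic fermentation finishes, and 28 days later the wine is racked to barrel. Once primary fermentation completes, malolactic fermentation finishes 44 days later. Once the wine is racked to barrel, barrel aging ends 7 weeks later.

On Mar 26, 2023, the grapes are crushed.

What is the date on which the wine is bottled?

Sep 10, 2023

The grapes are crushed: Mar 26, 2023.
Primary fermentation completes: Mar 26, 2023 + 11 days = Apr 6, 2023.
Malolactic fermentation finishes: Apr 6, 2023 + 44 days = May 20, 2023.
The wine is racked to barrel: May 20, 2023 + 28 days = Jun 17, 2023.
Barrel aging ends: Jun 17, 2023 + 7 weeks = Aug 5, 2023.
The wine is bottled: Aug 5, 2023 + 36 days = Sep 10, 2023.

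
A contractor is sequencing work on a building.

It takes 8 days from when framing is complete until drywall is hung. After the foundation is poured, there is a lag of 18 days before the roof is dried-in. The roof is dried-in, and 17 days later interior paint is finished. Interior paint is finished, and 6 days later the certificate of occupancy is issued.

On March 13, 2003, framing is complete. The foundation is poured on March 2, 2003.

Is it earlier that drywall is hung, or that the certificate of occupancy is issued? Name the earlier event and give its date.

Drywall is hung — March 21, 2003

Framing is complete: Mar 13, 2003.
Drywall is hung: Mar 13, 2003 + 8 days = Mar 21, 2003.
The foundation is poured: Mar 2, 2003.
The roof is dried-in: Mar 2, 2003 + 18 days = Mar 20, 2003.
Interior paint is finished: Mar 20, 2003 + 17 days = Apr 6, 2003.
The certificate of occupancy is issued: Apr 6, 2003 + 6 days = Apr 12, 2003.
Comparing: drywall is hung on Mar 21, 2003 vs the certificate of occupancy is issued on Apr 12, 2003. Earlier: drywall is hung.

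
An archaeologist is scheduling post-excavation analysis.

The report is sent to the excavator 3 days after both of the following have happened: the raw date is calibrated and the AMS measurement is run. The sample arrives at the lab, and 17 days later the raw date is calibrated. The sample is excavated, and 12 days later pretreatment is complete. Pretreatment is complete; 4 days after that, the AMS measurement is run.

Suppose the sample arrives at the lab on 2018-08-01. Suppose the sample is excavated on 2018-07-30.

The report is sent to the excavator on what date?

2018-08-21

The sample arrives at the lab: Aug 1, 2018.
The raw date is calibrated: Aug 1, 2018 + 17 days = Aug 18, 2018.
The sample is excavated: Jul 30, 2018.
Pretreatment is complete: Jul 30, 2018 + 12 days = Aug 11, 2018.
The AMS measurement is run: Aug 11, 2018 + 4 days = Aug 15, 2018.
Both prerequisites met — the raw date is calibrated (Aug 18, 2018), the AMS measurement is run (Aug 15, 2018); the later is Aug 18, 2018.
The report is sent to the excavator: Aug 18, 2018 + 3 days = Aug 21, 2018.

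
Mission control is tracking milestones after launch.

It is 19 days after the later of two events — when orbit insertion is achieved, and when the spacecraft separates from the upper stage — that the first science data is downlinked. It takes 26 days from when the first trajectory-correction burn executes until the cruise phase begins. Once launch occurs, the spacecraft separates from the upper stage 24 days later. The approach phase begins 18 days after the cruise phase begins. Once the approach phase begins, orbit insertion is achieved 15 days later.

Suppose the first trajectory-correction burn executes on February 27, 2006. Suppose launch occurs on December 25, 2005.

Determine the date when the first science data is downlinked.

May 16, 2006

The first trajectory-correction burn executes: Feb 27, 2006.
The cruise phase begins: Feb 27, 2006 + 26 days = Mar 25, 2006.
The approach phase begins: Mar 25, 2006 + 18 days = Apr 12, 2006.
Orbit insertion is achieved: Apr 12, 2006 + 15 days = Apr 27, 2006.
Launch occurs: Dec 25, 2005.
The spacecraft separates from the upper stage: Dec 25, 2005 + 24 days = Jan 18, 2006.
Both prerequisites met — orbit insertion is achieved (Apr 27, 2006), the spacecraft separates from the upper stage (Jan 18, 2006); the later is Apr 27, 2006.
The first science data is downlinked: Apr 27, 2006 + 19 days = May 16, 2006.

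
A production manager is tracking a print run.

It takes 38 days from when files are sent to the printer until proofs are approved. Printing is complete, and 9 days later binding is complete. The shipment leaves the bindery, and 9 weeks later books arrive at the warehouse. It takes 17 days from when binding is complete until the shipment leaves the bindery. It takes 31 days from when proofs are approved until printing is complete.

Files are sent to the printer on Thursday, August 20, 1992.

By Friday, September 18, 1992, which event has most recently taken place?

Files are sent to the printer: Aug 20, 1992.
Proofs are approved: Aug 20, 1992 + 38 days = Sep 27, 1992.
Printing is complete: Sep 27, 1992 + 31 days = Oct 28, 1992.
Binding is complete: Oct 28, 1992 + 9 days = Nov 6, 1992.
The shipment leaves the bindery: Nov 6, 1992 + 17 days = Nov 23, 1992.
Books arrive at the warehouse: Nov 23, 1992 + 9 weeks = Jan 25, 1993.
Sep 18, 1992 falls between when files are sent to the printer (Aug 20, 1992) and when proofs are approved (Sep 27, 1992).

Files are sent to the printer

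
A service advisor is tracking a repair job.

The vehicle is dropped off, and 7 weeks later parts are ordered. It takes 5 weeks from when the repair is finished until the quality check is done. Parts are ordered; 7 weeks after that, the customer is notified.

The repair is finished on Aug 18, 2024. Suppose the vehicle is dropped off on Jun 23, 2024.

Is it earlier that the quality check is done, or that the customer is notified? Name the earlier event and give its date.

The repair is finished: Aug 18, 2024.
The quality check is done: Aug 18, 2024 + 5 weeks = Sep 22, 2024.
The vehicle is dropped off: Jun 23, 2024.
Parts are ordered: Jun 23, 2024 + 7 weeks = Aug 11, 2024.
The customer is notified: Aug 11, 2024 + 7 weeks = Sep 29, 2024.
Comparing: the quality check is done on Sep 22, 2024 vs the customer is notified on Sep 29, 2024. Earlier: the quality check is done.

The quality check is done — Sep 22, 2024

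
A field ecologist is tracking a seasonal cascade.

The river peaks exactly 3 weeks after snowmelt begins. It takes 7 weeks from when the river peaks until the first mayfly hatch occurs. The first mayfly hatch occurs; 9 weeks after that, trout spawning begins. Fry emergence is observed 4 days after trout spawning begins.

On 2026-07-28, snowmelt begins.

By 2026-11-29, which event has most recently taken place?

The first mayfly hatch occurs

Snowmelt begins: Jul 28, 2026.
The river peaks: Jul 28, 2026 + 3 weeks = Aug 18, 2026.
The first mayfly hatch occurs: Aug 18, 2026 + 7 weeks = Oct 6, 2026.
Trout spawning begins: Oct 6, 2026 + 9 weeks = Dec 8, 2026.
Fry emergence is observed: Dec 8, 2026 + 4 days = Dec 12, 2026.
Nov 29, 2026 falls between when the first mayfly hatch occurs (Oct 6, 2026) and when trout spawning begins (Dec 8, 2026).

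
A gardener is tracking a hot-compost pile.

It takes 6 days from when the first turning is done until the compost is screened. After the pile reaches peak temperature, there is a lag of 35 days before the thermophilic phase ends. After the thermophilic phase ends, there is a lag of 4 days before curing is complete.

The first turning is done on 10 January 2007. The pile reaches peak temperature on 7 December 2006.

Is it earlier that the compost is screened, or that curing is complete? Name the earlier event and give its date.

The first turning is done: Jan 10, 2007.
The compost is screened: Jan 10, 2007 + 6 days = Jan 16, 2007.
The pile reaches peak temperature: Dec 7, 2006.
The thermophilic phase ends: Dec 7, 2006 + 35 days = Jan 11, 2007.
Curing is complete: Jan 11, 2007 + 4 days = Jan 15, 2007.
Comparing: the compost is screened on Jan 16, 2007 vs curing is complete on Jan 15, 2007. Earlier: curing is complete.

Curing is complete — 15 January 2007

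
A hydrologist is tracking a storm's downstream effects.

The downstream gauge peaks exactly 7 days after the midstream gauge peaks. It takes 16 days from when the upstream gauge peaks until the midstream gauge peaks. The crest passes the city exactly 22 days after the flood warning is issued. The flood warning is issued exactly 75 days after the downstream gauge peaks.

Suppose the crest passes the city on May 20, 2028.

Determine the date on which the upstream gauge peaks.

The crest passes the city: May 20, 2028.
The flood warning is issued: May 20, 2028 − 22 days = Apr 28, 2028.
The downstream gauge peaks: Apr 28, 2028 − 75 days = Feb 13, 2028.
The midstream gauge peaks: Feb 13, 2028 − 7 days = Feb 6, 2028.
The upstream gauge peaks: Feb 6, 2028 − 16 days = Jan 21, 2028.

Jan 21, 2028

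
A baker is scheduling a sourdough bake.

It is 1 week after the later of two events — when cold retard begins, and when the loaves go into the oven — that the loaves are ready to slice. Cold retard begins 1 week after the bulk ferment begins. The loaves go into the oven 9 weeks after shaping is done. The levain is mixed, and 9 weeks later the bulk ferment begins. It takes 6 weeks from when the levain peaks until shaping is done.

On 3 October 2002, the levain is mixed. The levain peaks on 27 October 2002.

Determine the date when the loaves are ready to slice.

The levain is mixed: Oct 3, 2002.
The bulk ferment begins: Oct 3, 2002 + 9 weeks = Dec 5, 2002.
Cold retard begins: Dec 5, 2002 + 1 week = Dec 12, 2002.
The levain peaks: Oct 27, 2002.
Shaping is done: Oct 27, 2002 + 6 weeks = Dec 8, 2002.
The loaves go into the oven: Dec 8, 2002 + 9 weeks = Feb 9, 2003.
Both prerequisites met — cold retard begins (Dec 12, 2002), the loaves go into the oven (Feb 9, 2003); the later is Feb 9, 2003.
The loaves are ready to slice: Feb 9, 2003 + 1 week = Feb 16, 2003.

16 February 2003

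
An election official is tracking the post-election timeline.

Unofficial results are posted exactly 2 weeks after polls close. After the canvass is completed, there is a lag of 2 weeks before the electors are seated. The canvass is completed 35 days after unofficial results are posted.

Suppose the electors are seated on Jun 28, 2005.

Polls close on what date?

Apr 26, 2005

The electors are seated: Jun 28, 2005.
The canvass is completed: Jun 28, 2005 − 2 weeks = Jun 14, 2005.
Unofficial results are posted: Jun 14, 2005 − 35 days = May 10, 2005.
Polls close: May 10, 2005 − 2 weeks = Apr 26, 2005.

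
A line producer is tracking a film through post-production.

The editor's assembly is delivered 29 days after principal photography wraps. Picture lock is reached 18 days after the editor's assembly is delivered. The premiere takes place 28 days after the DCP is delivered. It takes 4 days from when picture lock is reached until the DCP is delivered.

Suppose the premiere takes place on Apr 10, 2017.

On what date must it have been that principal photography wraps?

Jan 21, 2017

The premiere takes place: Apr 10, 2017.
The DCP is delivered: Apr 10, 2017 − 28 days = Mar 13, 2017.
Picture lock is reached: Mar 13, 2017 − 4 days = Mar 9, 2017.
The editor's assembly is delivered: Mar 9, 2017 − 18 days = Feb 19, 2017.
Principal photography wraps: Feb 19, 2017 − 29 days = Jan 21, 2017.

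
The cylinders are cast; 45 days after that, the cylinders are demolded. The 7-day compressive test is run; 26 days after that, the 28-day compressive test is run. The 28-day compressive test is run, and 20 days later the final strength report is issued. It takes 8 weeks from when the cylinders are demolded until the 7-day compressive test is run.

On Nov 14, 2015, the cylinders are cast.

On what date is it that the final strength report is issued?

The cylinders are cast: Nov 14, 2015.
The cylinders are demolded: Nov 14, 2015 + 45 days = Dec 29, 2015.
The 7-day compressive test is run: Dec 29, 2015 + 8 weeks = Feb 23, 2016.
The 28-day compressive test is run: Feb 23, 2016 + 26 days = Mar 20, 2016.
The final strength report is issued: Mar 20, 2016 + 20 days = Apr 9, 2016.

Apr 9, 2016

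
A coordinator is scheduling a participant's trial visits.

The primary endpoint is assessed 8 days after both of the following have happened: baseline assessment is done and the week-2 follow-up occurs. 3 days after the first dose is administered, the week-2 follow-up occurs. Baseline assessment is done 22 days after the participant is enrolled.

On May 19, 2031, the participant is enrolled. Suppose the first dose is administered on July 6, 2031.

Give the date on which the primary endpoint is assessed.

The participant is enrolled: May 19, 2031.
Baseline assessment is done: May 19, 2031 + 22 days = Jun 10, 2031.
The first dose is administered: Jul 6, 2031.
The week-2 follow-up occurs: Jul 6, 2031 + 3 days = Jul 9, 2031.
Both prerequisites met — baseline assessment is done (Jun 10, 2031), the week-2 follow-up occurs (Jul 9, 2031); the later is Jul 9, 2031.
The primary endpoint is assessed: Jul 9, 2031 + 8 days = Jul 17, 2031.

July 17, 2031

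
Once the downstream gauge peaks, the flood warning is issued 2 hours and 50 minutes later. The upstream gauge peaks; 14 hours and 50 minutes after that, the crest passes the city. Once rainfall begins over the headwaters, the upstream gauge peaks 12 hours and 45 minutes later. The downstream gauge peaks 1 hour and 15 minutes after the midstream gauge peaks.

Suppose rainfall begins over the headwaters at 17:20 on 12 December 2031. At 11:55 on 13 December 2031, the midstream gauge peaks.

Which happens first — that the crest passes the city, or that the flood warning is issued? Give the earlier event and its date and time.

Rainfall begins over the headwaters: 17:20 Dec 12, 2031.
The upstream gauge peaks: 17:20 Dec 12, 2031 + 12h45m = 06:05 Dec 13, 2031.
The crest passes the city: 06:05 Dec 13, 2031 + 14h50m = 20:55 Dec 13, 2031.
The midstream gauge peaks: 11:55 Dec 13, 2031.
The downstream gauge peaks: 11:55 Dec 13, 2031 + 1h15m = 13:10 Dec 13, 2031.
The flood warning is issued: 13:10 Dec 13, 2031 + 2h50m = 16:00 Dec 13, 2031.
Comparing: the crest passes the city at 20:55 Dec 13, 2031 vs the flood warning is issued at 16:00 Dec 13, 2031. Earlier: the flood warning is issued.

The flood warning is issued — 16:00 on 13 December 2031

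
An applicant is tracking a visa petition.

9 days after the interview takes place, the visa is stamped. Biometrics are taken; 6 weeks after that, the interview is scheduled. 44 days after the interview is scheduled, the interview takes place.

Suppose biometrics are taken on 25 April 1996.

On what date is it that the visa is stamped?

29 July 1996

Biometrics are taken: Apr 25, 1996.
The interview is scheduled: Apr 25, 1996 + 6 weeks = Jun 6, 1996.
The interview takes place: Jun 6, 1996 + 44 days = Jul 20, 1996.
The visa is stamped: Jul 20, 1996 + 9 days = Jul 29, 1996.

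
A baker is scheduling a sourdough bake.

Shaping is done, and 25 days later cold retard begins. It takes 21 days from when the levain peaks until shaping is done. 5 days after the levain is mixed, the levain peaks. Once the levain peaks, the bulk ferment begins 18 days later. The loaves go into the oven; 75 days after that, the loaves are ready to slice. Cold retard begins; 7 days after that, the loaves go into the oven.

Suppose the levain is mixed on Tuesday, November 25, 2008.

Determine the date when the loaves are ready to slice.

Tuesday, April 7, 2009

The levain is mixed: Nov 25, 2008.
The levain peaks: Nov 25, 2008 + 5 days = Nov 30, 2008.
Shaping is done: Nov 30, 2008 + 21 days = Dec 21, 2008.
Cold retard begins: Dec 21, 2008 + 25 days = Jan 15, 2009.
The loaves go into the oven: Jan 15, 2009 + 7 days = Jan 22, 2009.
The loaves are ready to slice: Jan 22, 2009 + 75 days = Apr 7, 2009.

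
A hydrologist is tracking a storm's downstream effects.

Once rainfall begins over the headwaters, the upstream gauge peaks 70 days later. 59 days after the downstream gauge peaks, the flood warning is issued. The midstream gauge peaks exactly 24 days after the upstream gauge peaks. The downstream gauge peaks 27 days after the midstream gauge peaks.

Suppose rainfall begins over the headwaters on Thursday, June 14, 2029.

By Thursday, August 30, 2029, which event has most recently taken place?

Rainfall begins over the headwaters: Jun 14, 2029.
The upstream gauge peaks: Jun 14, 2029 + 70 days = Aug 23, 2029.
The midstream gauge peaks: Aug 23, 2029 + 24 days = Sep 16, 2029.
The downstream gauge peaks: Sep 16, 2029 + 27 days = Oct 13, 2029.
The flood warning is issued: Oct 13, 2029 + 59 days = Dec 11, 2029.
Aug 30, 2029 falls between when the upstream gauge peaks (Aug 23, 2029) and when the midstream gauge peaks (Sep 16, 2029).

The upstream gauge peaks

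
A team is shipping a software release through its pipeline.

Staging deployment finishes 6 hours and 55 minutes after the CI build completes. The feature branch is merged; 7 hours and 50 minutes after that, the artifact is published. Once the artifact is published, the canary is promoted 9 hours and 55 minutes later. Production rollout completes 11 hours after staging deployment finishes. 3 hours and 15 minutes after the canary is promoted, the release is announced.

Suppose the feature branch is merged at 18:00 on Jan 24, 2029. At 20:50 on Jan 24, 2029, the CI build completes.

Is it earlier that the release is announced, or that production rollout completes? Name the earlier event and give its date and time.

The feature branch is merged: 18:00 Jan 24, 2029.
The artifact is published: 18:00 Jan 24, 2029 + 7h50m = 01:50 Jan 25, 2029.
The canary is promoted: 01:50 Jan 25, 2029 + 9h55m = 11:45 Jan 25, 2029.
The release is announced: 11:45 Jan 25, 2029 + 3h15m = 15:00 Jan 25, 2029.
The CI build completes: 20:50 Jan 24, 2029.
Staging deployment finishes: 20:50 Jan 24, 2029 + 6h55m = 03:45 Jan 25, 2029.
Production rollout completes: 03:45 Jan 25, 2029 + 11h = 14:45 Jan 25, 2029.
Comparing: the release is announced at 15:00 Jan 25, 2029 vs production rollout completes at 14:45 Jan 25, 2029. Earlier: production rollout completes.

Production rollout completes — 14:45 on Jan 25, 2029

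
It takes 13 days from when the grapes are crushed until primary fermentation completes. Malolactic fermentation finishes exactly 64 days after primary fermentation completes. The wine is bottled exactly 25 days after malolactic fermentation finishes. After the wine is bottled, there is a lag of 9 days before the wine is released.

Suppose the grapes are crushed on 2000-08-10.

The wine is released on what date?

The grapes are crushed: Aug 10, 2000.
Primary fermentation completes: Aug 10, 2000 + 13 days = Aug 23, 2000.
Malolactic fermentation finishes: Aug 23, 2000 + 64 days = Oct 26, 2000.
The wine is bottled: Oct 26, 2000 + 25 days = Nov 20, 2000.
The wine is released: Nov 20, 2000 + 9 days = Nov 29, 2000.

2000-11-29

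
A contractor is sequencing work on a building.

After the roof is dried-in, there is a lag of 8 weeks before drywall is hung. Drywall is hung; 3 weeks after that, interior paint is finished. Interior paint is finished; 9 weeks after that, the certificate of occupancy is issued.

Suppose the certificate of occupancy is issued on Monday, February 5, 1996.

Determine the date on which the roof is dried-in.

The certificate of occupancy is issued: Feb 5, 1996.
Interior paint is finished: Feb 5, 1996 − 9 weeks = Dec 4, 1995.
Drywall is hung: Dec 4, 1995 − 3 weeks = Nov 13, 1995.
The roof is dried-in: Nov 13, 1995 − 8 weeks = Sep 18, 1995.

Monday, September 18, 1995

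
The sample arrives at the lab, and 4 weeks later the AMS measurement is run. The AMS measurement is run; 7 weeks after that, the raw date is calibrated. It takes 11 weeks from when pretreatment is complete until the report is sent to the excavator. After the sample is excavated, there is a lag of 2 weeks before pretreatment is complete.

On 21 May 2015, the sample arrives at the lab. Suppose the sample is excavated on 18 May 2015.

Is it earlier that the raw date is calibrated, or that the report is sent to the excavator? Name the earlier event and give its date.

The raw date is calibrated — 6 August 2015

The sample arrives at the lab: May 21, 2015.
The AMS measurement is run: May 21, 2015 + 4 weeks = Jun 18, 2015.
The raw date is calibrated: Jun 18, 2015 + 7 weeks = Aug 6, 2015.
The sample is excavated: May 18, 2015.
Pretreatment is complete: May 18, 2015 + 2 weeks = Jun 1, 2015.
The report is sent to the excavator: Jun 1, 2015 + 11 weeks = Aug 17, 2015.
Comparing: the raw date is calibrated on Aug 6, 2015 vs the report is sent to the excavator on Aug 17, 2015. Earlier: the raw date is calibrated.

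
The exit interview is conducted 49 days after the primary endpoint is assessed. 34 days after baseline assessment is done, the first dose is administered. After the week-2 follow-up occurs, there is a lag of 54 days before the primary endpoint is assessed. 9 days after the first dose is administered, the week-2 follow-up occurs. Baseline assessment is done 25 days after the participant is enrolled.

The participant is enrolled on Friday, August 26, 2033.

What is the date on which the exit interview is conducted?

Monday, February 13, 2034

The participant is enrolled: Aug 26, 2033.
Baseline assessment is done: Aug 26, 2033 + 25 days = Sep 20, 2033.
The first dose is administered: Sep 20, 2033 + 34 days = Oct 24, 2033.
The week-2 follow-up occurs: Oct 24, 2033 + 9 days = Nov 2, 2033.
The primary endpoint is assessed: Nov 2, 2033 + 54 days = Dec 26, 2033.
The exit interview is conducted: Dec 26, 2033 + 49 days = Feb 13, 2034.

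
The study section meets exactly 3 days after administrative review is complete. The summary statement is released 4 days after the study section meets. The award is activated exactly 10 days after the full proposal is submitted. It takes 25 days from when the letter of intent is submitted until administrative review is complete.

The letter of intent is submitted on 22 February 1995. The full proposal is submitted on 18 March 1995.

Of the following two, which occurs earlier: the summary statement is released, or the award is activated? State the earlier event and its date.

The letter of intent is submitted: Feb 22, 1995.
Administrative review is complete: Feb 22, 1995 + 25 days = Mar 19, 1995.
The study section meets: Mar 19, 1995 + 3 days = Mar 22, 1995.
The summary statement is released: Mar 22, 1995 + 4 days = Mar 26, 1995.
The full proposal is submitted: Mar 18, 1995.
The award is activated: Mar 18, 1995 + 10 days = Mar 28, 1995.
Comparing: the summary statement is released on Mar 26, 1995 vs the award is activated on Mar 28, 1995. Earlier: the summary statement is released.

The summary statement is released — 26 March 1995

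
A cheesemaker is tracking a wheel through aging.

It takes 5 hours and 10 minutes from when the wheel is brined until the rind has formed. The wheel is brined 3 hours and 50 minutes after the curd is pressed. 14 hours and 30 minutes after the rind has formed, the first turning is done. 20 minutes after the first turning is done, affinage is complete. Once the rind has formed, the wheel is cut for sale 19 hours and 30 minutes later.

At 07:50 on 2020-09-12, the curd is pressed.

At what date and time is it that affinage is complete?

07:40 on 2020-09-13

The curd is pressed: 07:50 Sep 12, 2020.
The wheel is brined: 07:50 Sep 12, 2020 + 3h50m = 11:40 Sep 12, 2020.
The rind has formed: 11:40 Sep 12, 2020 + 5h10m = 16:50 Sep 12, 2020.
The first turning is done: 16:50 Sep 12, 2020 + 14h30m = 07:20 Sep 13, 2020.
Affinage is complete: 07:20 Sep 13, 2020 + 20m = 07:40 Sep 13, 2020.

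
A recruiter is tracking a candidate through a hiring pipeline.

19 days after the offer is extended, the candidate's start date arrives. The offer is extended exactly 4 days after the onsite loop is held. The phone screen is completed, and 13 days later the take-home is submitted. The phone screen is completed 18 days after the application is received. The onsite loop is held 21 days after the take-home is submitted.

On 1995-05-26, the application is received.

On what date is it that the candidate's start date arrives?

The application is received: May 26, 1995.
The phone screen is completed: May 26, 1995 + 18 days = Jun 13, 1995.
The take-home is submitted: Jun 13, 1995 + 13 days = Jun 26, 1995.
The onsite loop is held: Jun 26, 1995 + 21 days = Jul 17, 1995.
The offer is extended: Jul 17, 1995 + 4 days = Jul 21, 1995.
The candidate's start date arrives: Jul 21, 1995 + 19 days = Aug 9, 1995.

1995-08-09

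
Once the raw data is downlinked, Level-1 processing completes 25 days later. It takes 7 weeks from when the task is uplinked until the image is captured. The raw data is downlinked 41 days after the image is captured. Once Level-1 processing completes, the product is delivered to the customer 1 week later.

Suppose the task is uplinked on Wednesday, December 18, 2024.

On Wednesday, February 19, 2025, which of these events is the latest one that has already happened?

The task is uplinked: Dec 18, 2024.
The image is captured: Dec 18, 2024 + 7 weeks = Feb 5, 2025.
The raw data is downlinked: Feb 5, 2025 + 41 days = Mar 18, 2025.
Level-1 processing completes: Mar 18, 2025 + 25 days = Apr 12, 2025.
The product is delivered to the customer: Apr 12, 2025 + 1 week = Apr 19, 2025.
Feb 19, 2025 falls between when the image is captured (Feb 5, 2025) and when the raw data is downlinked (Mar 18, 2025).

The image is captured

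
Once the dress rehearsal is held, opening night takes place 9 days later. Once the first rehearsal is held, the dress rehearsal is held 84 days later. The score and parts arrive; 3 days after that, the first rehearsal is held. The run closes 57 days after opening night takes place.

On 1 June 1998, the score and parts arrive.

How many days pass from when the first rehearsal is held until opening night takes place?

Causal path: the first rehearsal is held → the dress rehearsal is held → opening night takes place.
Total delay along the path: 84 + 9 = 93 days.

93 days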